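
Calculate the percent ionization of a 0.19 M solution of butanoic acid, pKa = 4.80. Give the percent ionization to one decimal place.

CH3(CH2)2COOH ⇌ CH3(CH2)2COO- + H+; let x = [H+] at equilibrium.
Ka = 10^(−4.80) = 1.58 × 10^-5
x ≈ √(Ka·C₀) = √(1.58 × 10^-5 × 0.19) = 1.73 × 10^-3 M
Fraction ionized = 1.73 × 10^-3 / 0.19 = 0.0091 → 0.9%

0.9%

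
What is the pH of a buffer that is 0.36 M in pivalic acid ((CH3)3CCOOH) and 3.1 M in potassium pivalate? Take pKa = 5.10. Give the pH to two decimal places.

Henderson–Hasselbalch: pH = pKa + log([(CH3)3CCOO-]/[(CH3)3CCOOH]) = 5.10 + log(3.1/0.36)
pH = 5.10 + (+0.935) = 6.04

pH = 6.04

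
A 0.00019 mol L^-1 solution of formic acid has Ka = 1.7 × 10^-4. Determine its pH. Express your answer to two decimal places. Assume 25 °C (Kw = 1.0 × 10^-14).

pH = 3.94

HCOOH ⇌ HCOO- + H+
Ka = [H+]²/(0.00019 − [H+]) = 1.7 × 10^-4
[H+] is not negligible relative to C₀; solve [H+]² + 0.00017·[H+] − 3.23e-08 = 0.
[H+] = [−0.00017 + √(0.00017² + 1.29e-07)]/2 = 1.14 × 10^-4 M
pH = −log(1.14 × 10^-4) = 3.94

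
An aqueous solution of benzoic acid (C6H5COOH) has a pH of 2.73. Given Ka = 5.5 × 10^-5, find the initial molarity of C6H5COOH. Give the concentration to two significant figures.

C₀ = 6.5 × 10^-2 M

[H+] = 10^(-2.73) = 1.86 × 10^-3 M = x
Ka = x²/(C₀ − x) ⇒ C₀ = x + x²/Ka
C₀ = 1.86 × 10^-3 + (1.86 × 10^-3)²/(5.5 × 10^-5) = 6.48 × 10^-2 M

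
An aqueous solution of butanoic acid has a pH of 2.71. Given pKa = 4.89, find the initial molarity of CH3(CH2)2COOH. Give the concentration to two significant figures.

C₀ = 3.0 × 10^-1 M

[H+] = 10^(-2.71) = 1.95 × 10^-3 M = x
Ka = 10^(−4.89) = 1.29 × 10^-5
Ka = x²/(C₀ − x) ⇒ C₀ = x + x²/Ka
C₀ = 1.95 × 10^-3 + (1.95 × 10^-3)²/(1.29 × 10^-5) = 2.97 × 10^-1 M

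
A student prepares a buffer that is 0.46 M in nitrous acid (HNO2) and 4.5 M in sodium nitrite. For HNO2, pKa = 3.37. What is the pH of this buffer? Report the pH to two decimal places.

pH = 4.36

Henderson–Hasselbalch: pH = pKa + log([NO2-]/[HNO2]) = 3.37 + log(4.5/0.46)
pH = 3.37 + (+0.990) = 4.36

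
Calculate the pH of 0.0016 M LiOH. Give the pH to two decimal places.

LiOH is a strong base; [OH-] = 0.0016 M.
pOH = -log(0.0016) = 2.80
pH = 14.00 - 2.80 = 11.20

pH = 11.20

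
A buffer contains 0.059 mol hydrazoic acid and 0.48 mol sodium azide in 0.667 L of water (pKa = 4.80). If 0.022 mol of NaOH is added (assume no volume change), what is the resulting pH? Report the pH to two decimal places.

pH = 5.93

After neutralization: n(HN3) = 0.037 mol, n(N3-) = 0.502 mol.
Henderson–Hasselbalch with mole ratio 0.502/0.037: pH = 4.80 + (+1.133)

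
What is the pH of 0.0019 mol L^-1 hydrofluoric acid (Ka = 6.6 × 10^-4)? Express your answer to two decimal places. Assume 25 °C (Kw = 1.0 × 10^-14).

pH = 3.08

HF ⇌ F- + H+
From the ICE table, Ka = x²/(0.0019 − x) = 6.6 × 10^-4.
x is not negligible relative to C₀; solve x² + 0.00066·x − 1.25e-06 = 0.
x = (−Ka + √(Ka² + 4·Ka·C₀))/2 = 8.37 × 10^-4 M
pH = −log(8.37 × 10^-4) = 3.08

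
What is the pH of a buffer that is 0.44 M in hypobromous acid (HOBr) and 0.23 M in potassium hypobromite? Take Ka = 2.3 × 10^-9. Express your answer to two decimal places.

pH = 8.36

pKa = −log(2.3 × 10^-9) = 8.638
pH = pKa + log([A⁻]/[HA]) = 8.638 + log(0.23/0.44)
pH = 8.638 + (-0.282) = 8.36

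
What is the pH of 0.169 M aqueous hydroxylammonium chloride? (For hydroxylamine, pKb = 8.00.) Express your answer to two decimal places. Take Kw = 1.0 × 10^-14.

pH = 3.39

NH3OH+ is the conjugate acid of the weak base NH2OH.
Kb = 10^(−8.00) = 1.00 × 10^-8
Ka = Kw/Kb = 1.0×10^-14 / 1.00 × 10^-8 = 1.00 × 10^-6
Ka = x²/(0.169 − x) = 1.00 × 10^-6
Since Ka ≪ C₀, x ≈ √(Ka·C₀) = 4.11 × 10^-4 M.
pH = −log[H+] = −log(4.11 × 10^-4) = 3.39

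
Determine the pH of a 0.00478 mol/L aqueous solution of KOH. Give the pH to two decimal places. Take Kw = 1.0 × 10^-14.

KOH is a strong base; [OH-] = 0.00478 M.
pOH = -log(0.00478) = 2.32
pH = 14.00 - 2.32 = 11.68

pH = 11.68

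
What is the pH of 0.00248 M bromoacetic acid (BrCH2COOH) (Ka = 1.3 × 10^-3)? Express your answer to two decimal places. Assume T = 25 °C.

pH = 2.90

BrCH2COOH ⇌ BrCH2COO- + H+
Let x = [H+] at equilibrium. Ka = x²/(0.00248 − x).
Here C₀/Ka ≈ 1.91, so the small-x approximation fails. Use the quadratic:
x = (−Ka + √(Ka² + 4·Ka·C₀))/2 = 1.26 × 10^-3 M
pH = −log[H+] = −log(1.26 × 10^-3) = 2.90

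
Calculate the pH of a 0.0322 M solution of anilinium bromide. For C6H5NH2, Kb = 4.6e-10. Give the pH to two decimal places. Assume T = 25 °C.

pH = 3.08

C6H5NH3+ is the conjugate acid of the weak base C6H5NH2.
Ka = Kw/Kb = 1.0×10^-14 / 4.6 × 10^-10 = 2.17 × 10^-5
From the ICE table, Ka = [H+]²/(0.0322 − [H+]) = 2.17 × 10^-5.
Since Ka ≪ C₀, [H+] ≈ √(Ka·C₀) = 8.36 × 10^-4 M.
pH = −log[H+] = −log(8.36 × 10^-4) = 3.08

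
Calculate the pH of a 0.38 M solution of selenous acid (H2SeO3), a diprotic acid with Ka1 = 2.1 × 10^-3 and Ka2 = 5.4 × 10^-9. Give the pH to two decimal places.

pH = 1.57

Ka1 ≫ Ka2, so treat the first dissociation as the only significant source of H+.
Ka1 = x²/(0.38 − x) = 2.1 × 10^-3
Solving the quadratic: x = (−Ka1 + √(Ka1² + 4·Ka1·C₀))/2 = 2.72 × 10^-2 M
pH = −log(2.72 × 10^-2) = 1.57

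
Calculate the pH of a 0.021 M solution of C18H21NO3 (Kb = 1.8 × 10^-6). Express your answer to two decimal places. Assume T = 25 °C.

C18H21NO3 + H2O ⇌ C18H22NO3+ + OH-
Kb = x²/(0.021 − x) = 1.8 × 10^-6
Neglecting x in the denominator: x = √(1.8 × 10^-6 × 0.021) = 1.94 × 10^-4 M
pOH = −log(1.94 × 10^-4) = 3.71; pH = 14.00 − 3.71 = 10.29

pH = 10.29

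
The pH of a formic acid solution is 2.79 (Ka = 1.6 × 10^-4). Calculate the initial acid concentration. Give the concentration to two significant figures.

C₀ = 1.8 × 10^-2 M

[H+] = 10^(-2.79) = 1.62 × 10^-3 M = x
Ka = x²/(C₀ − x) ⇒ C₀ = x + x²/Ka
C₀ = 1.62 × 10^-3 + (1.62 × 10^-3)²/(1.6 × 10^-4) = 1.80 × 10^-2 M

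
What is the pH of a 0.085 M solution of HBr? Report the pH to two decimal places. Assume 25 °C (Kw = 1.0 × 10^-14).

pH = 1.07

HBr is a strong acid and dissociates completely, so [H+] = 0.085 M.
pH = -log(0.085) = 1.07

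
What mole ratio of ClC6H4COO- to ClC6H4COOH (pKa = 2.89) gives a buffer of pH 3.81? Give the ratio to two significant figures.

pH = pKa + log(r) ⇒ log(r) = 3.81 − 2.89 = +0.92
r = [ClC6H4COO-]/[ClC6H4COOH] = 10^(+0.92) = 8.32

ratio = 8.3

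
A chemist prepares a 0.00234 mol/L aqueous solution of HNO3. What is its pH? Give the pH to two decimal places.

HNO3 is a strong acid and dissociates completely, so [H+] = 0.00234 M.
pH = -log(0.00234) = 2.63

pH = 2.63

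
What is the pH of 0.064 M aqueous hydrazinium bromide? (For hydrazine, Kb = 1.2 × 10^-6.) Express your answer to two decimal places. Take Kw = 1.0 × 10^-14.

N2H5+ is the conjugate acid of the weak base N2H4.
Ka = Kw/Kb = 1.0×10^-14 / 1.2 × 10^-6 = 8.33 × 10^-9
From the ICE table, Ka = [H+]²/(0.064 − [H+]) = 8.33 × 10^-9.
Neglecting [H+] in the denominator: [H+] = √(8.33 × 10^-9 × 0.064) = 2.31 × 10^-5 M
pH = −log[H+] = −log(2.31 × 10^-5) = 4.64

pH = 4.64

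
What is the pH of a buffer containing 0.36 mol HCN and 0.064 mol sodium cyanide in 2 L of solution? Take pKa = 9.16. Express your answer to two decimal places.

pH = 8.41

Henderson–Hasselbalch: pH = pKa + log([CN-]/[HCN]) = 9.16 + log(0.064/0.36)
pH = 9.16 + (-0.750) = 8.41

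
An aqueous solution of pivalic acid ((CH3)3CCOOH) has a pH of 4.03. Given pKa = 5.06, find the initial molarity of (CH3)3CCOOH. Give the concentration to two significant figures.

[H+] = 10^(-4.03) = 9.33 × 10^-5 M = x
Ka = 10^(−5.06) = 8.71 × 10^-6
Ka = x²/(C₀ − x) ⇒ C₀ = x + x²/Ka
C₀ = 9.33 × 10^-5 + (9.33 × 10^-5)²/(8.71 × 10^-6) = 1.09 × 10^-3 M

C₀ = 1.1 × 10^-3 M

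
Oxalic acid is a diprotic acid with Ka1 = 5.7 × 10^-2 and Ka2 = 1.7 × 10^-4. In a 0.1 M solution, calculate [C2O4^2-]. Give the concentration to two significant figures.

1.7 × 10^-4 M

First ionization gives [H+] ≈ [HC2O4-] = 5.22 × 10^-2 M.
Second step: Ka2 = [H+][C2O4^2-]/[HC2O4-] ≈ [C2O4^2-] (since [H+] ≈ [HC2O4-]).
So [C2O4^2-] ≈ Ka2.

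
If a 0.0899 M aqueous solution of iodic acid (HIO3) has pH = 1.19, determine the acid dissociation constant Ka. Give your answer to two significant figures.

[H+] = 10^(-1.19) = 6.46 × 10^-2 M
At equilibrium [HA] = 0.0899 − 6.46 × 10^-2 = 2.53 × 10^-2 M
Ka = [H+][A-]/[HA] = (6.46 × 10^-2)² / 2.53 × 10^-2 = 1.6 × 10^-1

Ka = 1.6 × 10^-1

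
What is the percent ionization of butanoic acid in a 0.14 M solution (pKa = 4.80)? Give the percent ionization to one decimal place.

CH3(CH2)2COOH ⇌ CH3(CH2)2COO- + H+; let x = [H+] at equilibrium.
Ka = 10^(−4.80) = 1.58 × 10^-5
x ≈ √(Ka·C₀) = √(1.58 × 10^-5 × 0.14) = 1.49 × 10^-3 M
Fraction ionized = 1.49 × 10^-3 / 0.14 = 0.0106 → 1.1%

1.1%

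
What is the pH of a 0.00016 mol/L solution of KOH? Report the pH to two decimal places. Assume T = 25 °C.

pH = 10.20

KOH is a strong base; [OH-] = 0.00016 M.
pOH = -log(0.00016) = 3.80
pH = 14.00 - 3.80 = 10.20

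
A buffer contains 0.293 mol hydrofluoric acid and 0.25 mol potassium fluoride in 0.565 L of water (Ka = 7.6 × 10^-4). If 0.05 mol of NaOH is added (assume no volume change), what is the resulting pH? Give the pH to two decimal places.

After neutralization: n(HF) = 0.243 mol, n(F-) = 0.3 mol.
pKa = −log(7.6 × 10^-4) = 3.119
Henderson–Hasselbalch with mole ratio 0.3/0.243: pH = 3.119 + (+0.092)

pH = 3.21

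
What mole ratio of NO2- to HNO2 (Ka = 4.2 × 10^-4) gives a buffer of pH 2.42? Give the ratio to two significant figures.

pKa = -log(4.2 × 10^-4) = 3.377
pH = pKa + log(r) ⇒ log(r) = 2.42 − 3.377 = -0.957
r = [NO2-]/[HNO2] = 10^(-0.957) = 0.11

ratio = 0.11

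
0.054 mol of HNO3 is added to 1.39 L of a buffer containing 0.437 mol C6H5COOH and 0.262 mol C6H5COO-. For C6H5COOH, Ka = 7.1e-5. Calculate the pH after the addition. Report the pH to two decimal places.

After neutralization: n(C6H5COOH) = 0.491 mol, n(C6H5COO-) = 0.208 mol.
pKa = −log(7.1 × 10^-5) = 4.149
pH = pKa + log(n_C6H5COO-/n_C6H5COOH) = 4.149 + log(0.208/0.491) = 4.149 + (-0.373)

pH = 3.78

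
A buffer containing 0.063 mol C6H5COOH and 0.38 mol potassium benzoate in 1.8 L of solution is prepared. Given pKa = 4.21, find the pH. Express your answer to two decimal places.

pH = 4.99

Using pH = pKa + log([base]/[acid]) with [base]/[acid] = 0.38/0.063:
pH = 4.21 + (+0.780) = 4.99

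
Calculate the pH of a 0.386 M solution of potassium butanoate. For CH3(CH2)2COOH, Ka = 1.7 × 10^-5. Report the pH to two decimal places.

CH3(CH2)2COO- is the conjugate base of the weak acid CH3(CH2)2COOH.
Kb = Kw/Ka = 1.0×10^-14 / 1.7 × 10^-5 = 5.88 × 10^-10
From the ICE table, Kb = x²/(0.386 − x) = 5.88 × 10^-10.
Neglecting x in the denominator: x = √(5.88 × 10^-10 × 0.386) = 1.51 × 10^-5 M
(x/C₀ = 0.0039% < 5%, so the approximation holds.)
pOH = −log(1.51 × 10^-5) = 4.82; pH = 14.00 − 4.82 = 9.18

pH = 9.18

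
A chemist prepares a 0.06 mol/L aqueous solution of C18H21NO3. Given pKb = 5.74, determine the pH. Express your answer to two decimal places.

C18H21NO3 + H2O ⇌ C18H22NO3+ + OH-
Kb = 10^(−5.74) = 1.82 × 10^-6
From the ICE table, Kb = [OH-]²/(0.06 − [OH-]) = 1.82 × 10^-6.
Neglecting [OH-] in the denominator: [OH-] = √(1.82 × 10^-6 × 0.06) = 3.30 × 10^-4 M
([OH-]/C₀ = 0.55% < 5%, so the approximation holds.)
pOH = 3.48, so pH = 14.00 − pOH = 10.52

pH = 10.52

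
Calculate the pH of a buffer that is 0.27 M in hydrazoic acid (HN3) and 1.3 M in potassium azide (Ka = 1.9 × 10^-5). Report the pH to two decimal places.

pH = 5.40

pKa = −log(1.9 × 10^-5) = 4.721
Using pH = pKa + log([base]/[acid]) with [base]/[acid] = 1.3/0.27:
pH = 4.721 + (+0.683) = 5.40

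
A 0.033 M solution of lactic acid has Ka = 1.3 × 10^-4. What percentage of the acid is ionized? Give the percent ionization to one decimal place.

6.1%

CH3CH(OH)COOH ⇌ CH3CH(OH)COO- + H+; let x = [H+] at equilibrium.
Ka = x²/(C₀ − x); solving the quadratic gives x = 2.01 × 10^-3 M.
% ionization = x/C₀ × 100% = 2.01 × 10^-3/0.033 × 100% = 6.1%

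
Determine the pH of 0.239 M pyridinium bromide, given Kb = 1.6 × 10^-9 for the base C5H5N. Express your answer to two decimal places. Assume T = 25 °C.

C5H5NH+ is the conjugate acid of the weak base C5H5N.
Ka = Kw/Kb = 1.0×10^-14 / 1.6 × 10^-9 = 6.25 × 10^-6
Ka = [H+]²/(0.239 − [H+]) = 6.25 × 10^-6
Assume [H+] ≪ 0.239: [H+] ≈ √(6.25 × 10^-6 × 0.239) = 1.22 × 10^-3 M
([H+]/C₀ = 0.51% < 5%, so the approximation holds.)
pH = −log[H+] = −log(1.22 × 10^-3) = 2.91

pH = 2.91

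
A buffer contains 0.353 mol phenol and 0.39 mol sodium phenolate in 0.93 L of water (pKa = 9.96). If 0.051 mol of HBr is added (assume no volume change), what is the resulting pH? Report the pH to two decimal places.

After neutralization: n(C6H5OH) = 0.404 mol, n(C6H5O-) = 0.339 mol.
Henderson–Hasselbalch with mole ratio 0.339/0.404: pH = 9.96 + (-0.076)

pH = 9.88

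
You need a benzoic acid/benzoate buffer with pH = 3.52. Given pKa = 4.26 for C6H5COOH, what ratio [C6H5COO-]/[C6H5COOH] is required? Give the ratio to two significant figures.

pH = pKa + log(r) ⇒ log(r) = 3.52 − 4.26 = -0.74
r = [C6H5COO-]/[C6H5COOH] = 10^(-0.74) = 0.182

ratio = 0.18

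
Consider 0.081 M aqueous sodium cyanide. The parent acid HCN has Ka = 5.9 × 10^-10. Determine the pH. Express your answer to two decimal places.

pH = 11.07

CN- is the conjugate base of the weak acid HCN.
Kb = Kw/Ka = 1.0×10^-14 / 5.9 × 10^-10 = 1.69 × 10^-5
From the ICE table, Kb = [OH-]²/(0.081 − [OH-]) = 1.69 × 10^-5.
Assume [OH-] ≪ 0.081: [OH-] ≈ √(1.69 × 10^-5 × 0.081) = 1.17 × 10^-3 M
pOH = −log(1.17 × 10^-3) = 2.93; pH = 14.00 − 2.93 = 11.07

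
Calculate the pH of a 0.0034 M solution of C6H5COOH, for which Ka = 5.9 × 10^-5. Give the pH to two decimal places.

pH = 3.38

C6H5COOH ⇌ C6H5COO- + H+
From the ICE table, Ka = [H+]²/(0.0034 − [H+]) = 5.9 × 10^-5.
Here C₀/Ka ≈ 57.6, so the small-[H+] approximation fails. Use the quadratic:
[H+] = [−5.9e-05 + √(5.9e-05² + 8.02e-07)]/2 = 4.19 × 10^-4 M
pH = −log[H+] = −log(4.19 × 10^-4) = 3.38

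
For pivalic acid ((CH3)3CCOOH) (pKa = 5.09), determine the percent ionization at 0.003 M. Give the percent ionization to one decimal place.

(CH3)3CCOOH ⇌ (CH3)3CCOO- + H+; let x = [H+] at equilibrium.
Ka = 10^(−5.09) = 8.13 × 10^-6
Ka = x²/(C₀ − x); solving the quadratic gives x = 1.52 × 10^-4 M.
% ionization = x/C₀ × 100% = 1.52 × 10^-4/0.003 × 100% = 5.1%

5.1%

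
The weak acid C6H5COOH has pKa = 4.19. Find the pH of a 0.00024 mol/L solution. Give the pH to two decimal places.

C6H5COOH ⇌ C6H5COO- + H+
Ka = 10^(−4.19) = 6.46 × 10^-5
From the ICE table, Ka = [H+]²/(0.00024 − [H+]) = 6.46 × 10^-5.
Here C₀/Ka ≈ 3.72, so the small-[H+] approximation fails. Use the quadratic:
[H+] = [−6.46e-05 + √(6.46e-05² + 6.2e-08)]/2 = 9.63 × 10^-5 M
pH = −log[H+] = −log(9.63 × 10^-5) = 4.02

pH = 4.02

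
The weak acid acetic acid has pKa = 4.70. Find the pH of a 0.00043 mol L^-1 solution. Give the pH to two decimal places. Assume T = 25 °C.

CH3COOH ⇌ CH3COO- + H+
Ka = 10^(−4.70) = 2.00 × 10^-5
Ka = x²/(0.00043 − x) = 2.00 × 10^-5
The 5% rule fails; solving x² + Ka·x − Ka·C₀ = 0 exactly:
x = (−Ka + √(Ka² + 4·Ka·C₀))/2 = 8.33 × 10^-5 M
pH = −log(8.33 × 10^-5) = 4.08

pH = 4.08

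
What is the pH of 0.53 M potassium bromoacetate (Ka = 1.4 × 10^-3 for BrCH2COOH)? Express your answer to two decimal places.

BrCH2COO- is the conjugate base of the weak acid BrCH2COOH.
Kb = Kw/Ka = 1.0×10^-14 / 1.4 × 10^-3 = 7.14 × 10^-12
Kb = x²/(0.53 − x) = 7.14 × 10^-12
Neglecting x in the denominator: x = √(7.14 × 10^-12 × 0.53) = 1.95 × 10^-6 M
Check: 0.00037% ionized — well under 5%, approximation valid.
pOH = 5.71, so pH = 14.00 − pOH = 8.29

pH = 8.29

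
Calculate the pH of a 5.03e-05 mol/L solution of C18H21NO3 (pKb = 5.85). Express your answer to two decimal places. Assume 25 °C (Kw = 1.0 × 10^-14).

C18H21NO3 + H2O ⇌ C18H22NO3+ + OH-
Kb = 10^(−5.85) = 1.41 × 10^-6
From the ICE table, Kb = x²/(5.03e-05 − x) = 1.41 × 10^-6.
x is not negligible relative to C₀; solve x² + 1.41e-06·x − 7.09e-11 = 0.
x = (−Kb + √(Kb² + 4·Kb·C₀))/2 = 7.75 × 10^-6 M
pOH = 5.11, so pH = 14.00 − pOH = 8.89

pH = 8.89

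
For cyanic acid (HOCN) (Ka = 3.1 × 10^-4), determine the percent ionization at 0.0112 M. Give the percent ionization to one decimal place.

15.3%

HOCN ⇌ OCN- + H+; let x = [H+] at equilibrium.
Solve x² + 0.00031x − 3.47e-06 = 0 → x = 1.71 × 10^-3 M
Fraction ionized = 1.71 × 10^-3 / 0.0112 = 0.1527 → 15.3%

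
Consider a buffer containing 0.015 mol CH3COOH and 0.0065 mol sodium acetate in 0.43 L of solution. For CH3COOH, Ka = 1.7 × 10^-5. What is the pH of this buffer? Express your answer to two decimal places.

pKa = −log(1.7 × 10^-5) = 4.770
Henderson–Hasselbalch: pH = pKa + log([CH3COO-]/[CH3COOH]) = 4.770 + log(0.0065/0.015)
pH = 4.770 + (-0.363) = 4.41

pH = 4.41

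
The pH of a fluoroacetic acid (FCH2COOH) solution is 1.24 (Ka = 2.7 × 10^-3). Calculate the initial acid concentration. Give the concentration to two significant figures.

C₀ = 1.3 M

[H+] = 10^(-1.24) = 5.75 × 10^-2 M = x
Ka = x²/(C₀ − x) ⇒ C₀ = x + x²/Ka
C₀ = 5.75 × 10^-2 + (5.75 × 10^-2)²/(2.7 × 10^-3) = 1.28 M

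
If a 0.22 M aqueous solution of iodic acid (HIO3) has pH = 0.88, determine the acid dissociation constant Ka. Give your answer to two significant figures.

[H+] = 10^(-0.88) = 1.32 × 10^-1 M
At equilibrium [HA] = 0.22 − 1.32 × 10^-1 = 8.80 × 10^-2 M
Ka = [H+][A-]/[HA] = (1.32 × 10^-1)² / 8.80 × 10^-2 = 2.0 × 10^-1

Ka = 2.0 × 10^-1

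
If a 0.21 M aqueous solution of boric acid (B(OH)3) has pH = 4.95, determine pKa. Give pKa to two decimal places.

pKa = 9.22

[H+] = 10^(-4.95) = 1.12 × 10^-5 M
At equilibrium [HA] = 0.21 − 1.12 × 10^-5 = 2.10 × 10^-1 M
Ka = [H+][A-]/[HA] = (1.12 × 10^-5)² / 2.10 × 10^-1 = 5.97 × 10^-10
pKa = -log(5.97 × 10^-10) = 9.22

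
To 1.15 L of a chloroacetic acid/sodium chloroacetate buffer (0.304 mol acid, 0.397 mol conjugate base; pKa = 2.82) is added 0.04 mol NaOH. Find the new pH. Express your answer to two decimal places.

pH = 3.04

OH- converts ClCH2COOH to ClCH2COO-: ClCH2COOH → 0.264 mol, ClCH2COO- → 0.437 mol.
pH = pKa + log(n_ClCH2COO-/n_ClCH2COOH) = 2.82 + log(0.437/0.264) = 2.82 + (+0.219)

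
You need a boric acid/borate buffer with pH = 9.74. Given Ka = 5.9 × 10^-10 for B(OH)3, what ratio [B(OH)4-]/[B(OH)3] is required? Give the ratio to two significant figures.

pKa = -log(5.9 × 10^-10) = 9.229
pH = pKa + log(r) ⇒ log(r) = 9.74 − 9.229 = +0.511
r = [B(OH)4-]/[B(OH)3] = 10^(+0.511) = 3.24

ratio = 3.2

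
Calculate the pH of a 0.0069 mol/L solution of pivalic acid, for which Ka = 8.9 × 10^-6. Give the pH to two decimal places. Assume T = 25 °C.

(CH3)3CCOOH ⇌ (CH3)3CCOO- + H+
Ka = [H+]²/(0.0069 − [H+]) = 8.9 × 10^-6
Assume [H+] ≪ 0.0069: [H+] ≈ √(8.9 × 10^-6 × 0.0069) = 2.48 × 10^-4 M
Check: 3.6% ionized — well under 5%, approximation valid.
pH = −log(2.48 × 10^-4) = 3.61

pH = 3.61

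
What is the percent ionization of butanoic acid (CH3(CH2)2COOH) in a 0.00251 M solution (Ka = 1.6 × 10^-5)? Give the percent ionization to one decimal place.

7.7%

CH3(CH2)2COOH ⇌ CH3(CH2)2COO- + H+; let x = [H+] at equilibrium.
Ka = x²/(C₀ − x); solving the quadratic gives x = 1.93 × 10^-4 M.
% ionization = x/C₀ × 100% = 1.93 × 10^-4/0.00251 × 100% = 7.7%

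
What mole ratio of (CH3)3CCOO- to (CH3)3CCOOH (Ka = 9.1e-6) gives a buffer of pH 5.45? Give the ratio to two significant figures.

ratio = 2.6

pKa = -log(9.1 × 10^-6) = 5.041
pH = pKa + log(r) ⇒ log(r) = 5.45 − 5.041 = +0.409
r = [(CH3)3CCOO-]/[(CH3)3CCOOH] = 10^(+0.409) = 2.56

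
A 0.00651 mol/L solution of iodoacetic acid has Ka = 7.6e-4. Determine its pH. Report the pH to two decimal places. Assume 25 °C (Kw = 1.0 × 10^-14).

ICH2COOH ⇌ ICH2COO- + H+
Ka = [H+]²/(0.00651 − [H+]) = 7.6 × 10^-4
[H+] is not negligible relative to C₀; solve [H+]² + 0.00076·[H+] − 4.95e-06 = 0.
[H+] = (−Ka + √(Ka² + 4·Ka·C₀))/2 = 1.88 × 10^-3 M
pH = −log[H+] = −log(1.88 × 10^-3) = 2.73

pH = 2.73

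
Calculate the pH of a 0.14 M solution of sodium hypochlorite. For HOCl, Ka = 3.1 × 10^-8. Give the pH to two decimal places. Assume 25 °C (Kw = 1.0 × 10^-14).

OCl- is the conjugate base of the weak acid HOCl.
Kb = Kw/Ka = 1.0×10^-14 / 3.1 × 10^-8 = 3.23 × 10^-7
Kb = [OH-]²/(0.14 − [OH-]) = 3.23 × 10^-7
Since Kb ≪ C₀, [OH-] ≈ √(Kb·C₀) = 2.13 × 10^-4 M.
Check: 0.15% ionized — well under 5%, approximation valid.
pOH = 3.67, so pH = 14.00 − pOH = 10.33

pH = 10.33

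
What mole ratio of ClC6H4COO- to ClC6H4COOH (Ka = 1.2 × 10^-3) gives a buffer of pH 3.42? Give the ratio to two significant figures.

pKa = -log(1.2 × 10^-3) = 2.921
pH = pKa + log(r) ⇒ log(r) = 3.42 − 2.921 = +0.499
r = [ClC6H4COO-]/[ClC6H4COOH] = 10^(+0.499) = 3.16

ratio = 3.2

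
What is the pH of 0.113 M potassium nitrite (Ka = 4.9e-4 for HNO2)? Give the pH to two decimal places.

NO2- is the conjugate base of the weak acid HNO2.
Kb = Kw/Ka = 1.0×10^-14 / 4.9 × 10^-4 = 2.04 × 10^-11
From the ICE table, Kb = x²/(0.113 − x) = 2.04 × 10^-11.
Assume x ≪ 0.113: x ≈ √(2.04 × 10^-11 × 0.113) = 1.52 × 10^-6 M
pOH = 5.82, so pH = 14.00 − pOH = 8.18

pH = 8.18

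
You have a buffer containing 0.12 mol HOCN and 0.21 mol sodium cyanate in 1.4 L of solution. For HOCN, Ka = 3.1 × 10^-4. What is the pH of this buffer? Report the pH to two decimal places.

pKa = −log(3.1 × 10^-4) = 3.509
Henderson–Hasselbalch: pH = pKa + log([OCN-]/[HOCN]) = 3.509 + log(0.21/0.12)
pH = 3.509 + (+0.243) = 3.75

pH = 3.75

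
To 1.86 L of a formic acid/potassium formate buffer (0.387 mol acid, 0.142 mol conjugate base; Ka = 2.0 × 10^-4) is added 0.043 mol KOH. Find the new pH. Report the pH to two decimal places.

pH = 3.43

OH- converts HCOOH to HCOO-: HCOOH → 0.344 mol, HCOO- → 0.185 mol.
pKa = −log(2.0 × 10^-4) = 3.699
pH = pKa + log(n_HCOO-/n_HCOOH) = 3.699 + log(0.185/0.344) = 3.699 + (-0.269)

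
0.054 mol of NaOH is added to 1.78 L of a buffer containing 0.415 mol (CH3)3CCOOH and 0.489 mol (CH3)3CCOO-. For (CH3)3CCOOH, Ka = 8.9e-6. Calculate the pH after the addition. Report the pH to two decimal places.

pH = 5.23

After neutralization: n((CH3)3CCOOH) = 0.361 mol, n((CH3)3CCOO-) = 0.543 mol.
pKa = −log(8.9 × 10^-6) = 5.051
pH = pKa + log([A⁻]/[HA]) = 5.051 + log(0.543/0.361) = 5.051 +0.177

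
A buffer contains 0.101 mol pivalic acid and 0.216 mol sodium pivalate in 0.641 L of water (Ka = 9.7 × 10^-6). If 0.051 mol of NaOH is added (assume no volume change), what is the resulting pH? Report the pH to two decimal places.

After neutralization: n((CH3)3CCOOH) = 0.05 mol, n((CH3)3CCOO-) = 0.267 mol.
pKa = −log(9.7 × 10^-6) = 5.013
Henderson–Hasselbalch with mole ratio 0.267/0.05: pH = 5.013 + (+0.728)

pH = 5.74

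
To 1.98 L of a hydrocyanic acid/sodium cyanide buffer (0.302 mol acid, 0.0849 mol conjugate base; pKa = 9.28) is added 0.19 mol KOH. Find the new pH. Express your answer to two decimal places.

After neutralization: n(HCN) = 0.112 mol, n(CN-) = 0.275 mol.
Henderson–Hasselbalch with mole ratio 0.275/0.112: pH = 9.28 + (+0.390)

pH = 9.67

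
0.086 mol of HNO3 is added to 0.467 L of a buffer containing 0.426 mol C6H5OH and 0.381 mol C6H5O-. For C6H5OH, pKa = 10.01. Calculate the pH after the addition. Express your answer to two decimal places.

pH = 9.77

After neutralization: n(C6H5OH) = 0.512 mol, n(C6H5O-) = 0.295 mol.
pH = pKa + log([A⁻]/[HA]) = 10.01 + log(0.295/0.512) = 10.01 -0.239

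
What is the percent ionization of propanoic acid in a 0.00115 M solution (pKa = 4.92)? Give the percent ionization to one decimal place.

CH3CH2COOH ⇌ CH3CH2COO- + H+; let x = [H+] at equilibrium.
Ka = 10^(−4.92) = 1.20 × 10^-5
Solve x² + 1.2e-05x − 1.38e-08 = 0 → x = 1.12 × 10^-4 M
% ionization = x/C₀ × 100% = 1.12 × 10^-4/0.00115 × 100% = 9.7%

9.7%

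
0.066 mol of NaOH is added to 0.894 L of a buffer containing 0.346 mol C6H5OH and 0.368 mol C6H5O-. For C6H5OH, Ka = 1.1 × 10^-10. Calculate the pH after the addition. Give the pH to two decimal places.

After neutralization: n(C6H5OH) = 0.28 mol, n(C6H5O-) = 0.434 mol.
pKa = −log(1.1 × 10^-10) = 9.959
pH = pKa + log(n_C6H5O-/n_C6H5OH) = 9.959 + log(0.434/0.28) = 9.959 + (+0.190)

pH = 10.15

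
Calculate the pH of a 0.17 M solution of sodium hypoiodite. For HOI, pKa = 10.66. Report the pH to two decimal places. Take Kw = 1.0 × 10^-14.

pH = 11.93

OI- is the conjugate base of the weak acid HOI.
Ka = 10^(−10.66) = 2.19 × 10^-11
Kb = Kw/Ka = 1.0×10^-14 / 2.19 × 10^-11 = 4.57 × 10^-4
From the ICE table, Kb = x²/(0.17 − x) = 4.57 × 10^-4.
x is not negligible relative to C₀; solve x² + 0.000457·x − 7.77e-05 = 0.
x = [−0.000457 + √(0.000457² + 0.000311)]/2 = 8.59 × 10^-3 M
pOH = 2.07, so pH = 14.00 − pOH = 11.93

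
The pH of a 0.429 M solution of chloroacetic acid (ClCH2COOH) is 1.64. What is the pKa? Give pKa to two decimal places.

[H+] = 10^(-1.64) = 2.29 × 10^-2 M
At equilibrium [HA] = 0.429 − 2.29 × 10^-2 = 4.06 × 10^-1 M
Ka = [H+][A-]/[HA] = (2.29 × 10^-2)² / 4.06 × 10^-1 = 1.29 × 10^-3
pKa = -log(1.29 × 10^-3) = 2.89

pKa = 2.89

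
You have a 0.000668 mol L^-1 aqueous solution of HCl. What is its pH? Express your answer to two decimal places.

pH = 3.18

HCl is a strong acid and dissociates completely, so [H+] = 0.000668 M.
pH = -log(0.000668) = 3.18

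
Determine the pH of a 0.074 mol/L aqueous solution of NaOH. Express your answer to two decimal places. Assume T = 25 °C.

NaOH is a strong base; [OH-] = 0.074 M.
pOH = -log(0.074) = 1.13
pH = 14.00 - 1.13 = 12.87

pH = 12.87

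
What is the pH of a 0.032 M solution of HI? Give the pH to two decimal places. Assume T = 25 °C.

pH = 1.49

HI is a strong acid and dissociates completely, so [H+] = 0.032 M.
pH = -log(0.032) = 1.49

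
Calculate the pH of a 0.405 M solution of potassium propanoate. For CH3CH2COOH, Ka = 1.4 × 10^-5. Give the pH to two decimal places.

pH = 9.23

CH3CH2COO- is the conjugate base of the weak acid CH3CH2COOH.
Kb = Kw/Ka = 1.0×10^-14 / 1.4 × 10^-5 = 7.14 × 10^-10
From the ICE table, Kb = [OH-]²/(0.405 − [OH-]) = 7.14 × 10^-10.
Since Kb ≪ C₀, [OH-] ≈ √(Kb·C₀) = 1.70 × 10^-5 M.
Check: 0.0042% ionized — well under 5%, approximation valid.
pOH = −log(1.70 × 10^-5) = 4.77; pH = 14.00 − 4.77 = 9.23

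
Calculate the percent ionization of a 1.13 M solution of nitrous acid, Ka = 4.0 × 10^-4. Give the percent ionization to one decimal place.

1.9%

HNO2 ⇌ NO2- + H+; let x = [H+] at equilibrium.
x ≈ √(Ka·C₀) = √(4.0 × 10^-4 × 1.13) = 2.13 × 10^-2 M
Fraction ionized = 2.13 × 10^-2 / 1.13 = 0.0188 → 1.9%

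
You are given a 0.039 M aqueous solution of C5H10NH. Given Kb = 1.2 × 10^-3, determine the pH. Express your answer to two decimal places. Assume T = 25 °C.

C5H10NH + H2O ⇌ C5H10NH2+ + OH-
From the ICE table, Kb = [OH-]²/(0.039 − [OH-]) = 1.2 × 10^-3.
Here C₀/Kb ≈ 32.5, so the small-[OH-] approximation fails. Use the quadratic:
[OH-] = [−0.0012 + √(0.0012² + 0.000187)]/2 = 6.27 × 10^-3 M
pOH = 2.20, so pH = 14.00 − pOH = 11.80

pH = 11.80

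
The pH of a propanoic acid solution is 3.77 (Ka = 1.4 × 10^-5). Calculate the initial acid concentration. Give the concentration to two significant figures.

C₀ = 2.2 × 10^-3 M

[H+] = 10^(-3.77) = 1.70 × 10^-4 M = x
Ka = x²/(C₀ − x) ⇒ C₀ = x + x²/Ka
C₀ = 1.70 × 10^-4 + (1.70 × 10^-4)²/(1.4 × 10^-5) = 2.23 × 10^-3 M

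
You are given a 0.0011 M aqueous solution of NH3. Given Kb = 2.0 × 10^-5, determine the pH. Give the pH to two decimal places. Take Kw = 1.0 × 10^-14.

pH = 10.14

NH3 + H2O ⇌ NH4+ + OH-
From the ICE table, Kb = x²/(0.0011 − x) = 2.0 × 10^-5.
x is not negligible relative to C₀; solve x² + 2e-05·x − 2.2e-08 = 0.
x = (−Kb + √(Kb² + 4·Kb·C₀))/2 = 1.39 × 10^-4 M
pOH = 3.86, so pH = 14.00 − pOH = 10.14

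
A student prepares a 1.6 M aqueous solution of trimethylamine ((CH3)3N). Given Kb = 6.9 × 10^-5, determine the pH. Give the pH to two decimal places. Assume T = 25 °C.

pH = 12.02

(CH3)3N + H2O ⇌ (CH3)3NH+ + OH-
Kb = [OH-]²/(1.6 − [OH-]) = 6.9 × 10^-5
Since Kb ≪ C₀, [OH-] ≈ √(Kb·C₀) = 1.05 × 10^-2 M.
pOH = −log(1.05 × 10^-2) = 1.98; pH = 14.00 − 1.98 = 12.02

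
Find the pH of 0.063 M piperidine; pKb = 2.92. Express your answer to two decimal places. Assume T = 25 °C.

C5H10NH + H2O ⇌ C5H10NH2+ + OH-
Kb = 10^(−2.92) = 1.20 × 10^-3
From the ICE table, Kb = x²/(0.063 − x) = 1.20 × 10^-3.
x is not negligible relative to C₀; solve x² + 0.0012·x − 7.56e-05 = 0.
x = [−0.0012 + √(0.0012² + 0.000302)]/2 = 8.12 × 10^-3 M
pOH = 2.09, so pH = 14.00 − pOH = 11.91

pH = 11.91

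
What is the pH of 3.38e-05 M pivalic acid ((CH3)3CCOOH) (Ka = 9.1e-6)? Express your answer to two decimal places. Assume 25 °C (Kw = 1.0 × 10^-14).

(CH3)3CCOOH ⇌ (CH3)3CCOO- + H+
Ka = x²/(3.38e-05 − x) = 9.1 × 10^-6
Here C₀/Ka ≈ 3.71, so the small-x approximation fails. Use the quadratic:
x = [−9.1e-06 + √(9.1e-06² + 1.23e-09)]/2 = 1.36 × 10^-5 M
pH = −log[H+] = −log(1.36 × 10^-5) = 4.87

pH = 4.87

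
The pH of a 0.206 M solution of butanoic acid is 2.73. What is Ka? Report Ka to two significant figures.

[H+] = 10^(-2.73) = 1.86 × 10^-3 M
At equilibrium [HA] = 0.206 − 1.86 × 10^-3 = 2.04 × 10^-1 M
Ka = [H+][A-]/[HA] = (1.86 × 10^-3)² / 2.04 × 10^-1 = 1.7 × 10^-5

Ka = 1.7 × 10^-5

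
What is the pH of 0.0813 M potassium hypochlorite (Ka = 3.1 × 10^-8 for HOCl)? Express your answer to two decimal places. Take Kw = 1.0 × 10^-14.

pH = 10.21

OCl- is the conjugate base of the weak acid HOCl.
Kb = Kw/Ka = 1.0×10^-14 / 3.1 × 10^-8 = 3.23 × 10^-7
From the ICE table, Kb = [OH-]²/(0.0813 − [OH-]) = 3.23 × 10^-7.
Since Kb ≪ C₀, [OH-] ≈ √(Kb·C₀) = 1.62 × 10^-4 M.
pOH = 3.79, so pH = 14.00 − pOH = 10.21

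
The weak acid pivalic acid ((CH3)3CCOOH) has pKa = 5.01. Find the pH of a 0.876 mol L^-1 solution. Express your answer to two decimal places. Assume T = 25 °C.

(CH3)3CCOOH ⇌ (CH3)3CCOO- + H+
Ka = 10^(−5.01) = 9.77 × 10^-6
Ka = x²/(0.876 − x) = 9.77 × 10^-6
Since Ka ≪ C₀, x ≈ √(Ka·C₀) = 2.93 × 10^-3 M.
(x/C₀ = 0.33% < 5%, so the approximation holds.)
pH = −log(2.93 × 10^-3) = 2.53

pH = 2.53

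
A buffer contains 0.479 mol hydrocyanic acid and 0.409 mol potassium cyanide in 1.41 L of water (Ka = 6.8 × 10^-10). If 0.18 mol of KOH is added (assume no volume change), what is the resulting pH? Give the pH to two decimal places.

After neutralization: n(HCN) = 0.299 mol, n(CN-) = 0.589 mol.
pKa = −log(6.8 × 10^-10) = 9.167
pH = pKa + log([A⁻]/[HA]) = 9.167 + log(0.589/0.299) = 9.167 +0.294

pH = 9.46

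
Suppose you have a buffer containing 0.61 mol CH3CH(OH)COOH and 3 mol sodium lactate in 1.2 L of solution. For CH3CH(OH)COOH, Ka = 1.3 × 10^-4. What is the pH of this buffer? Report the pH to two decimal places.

pH = 4.58

pKa = −log(1.3 × 10^-4) = 3.886
Henderson–Hasselbalch: pH = pKa + log([CH3CH(OH)COO-]/[CH3CH(OH)COOH]) = 3.886 + log(3/0.61)
pH = 3.886 + (+0.692) = 4.58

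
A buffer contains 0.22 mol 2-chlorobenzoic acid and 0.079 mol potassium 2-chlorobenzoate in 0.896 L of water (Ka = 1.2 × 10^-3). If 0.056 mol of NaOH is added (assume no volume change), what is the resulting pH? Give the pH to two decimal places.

pH = 2.84

OH- converts ClC6H4COOH to ClC6H4COO-: ClC6H4COOH → 0.164 mol, ClC6H4COO- → 0.135 mol.
pKa = −log(1.2 × 10^-3) = 2.921
pH = pKa + log([A⁻]/[HA]) = 2.921 + log(0.135/0.164) = 2.921 -0.085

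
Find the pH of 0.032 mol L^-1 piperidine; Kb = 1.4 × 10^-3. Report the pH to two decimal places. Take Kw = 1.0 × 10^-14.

C5H10NH + H2O ⇌ C5H10NH2+ + OH-
Kb = [OH-]²/(0.032 − [OH-]) = 1.4 × 10^-3
Here C₀/Kb ≈ 22.9, so the small-[OH-] approximation fails. Use the quadratic:
[OH-] = (−Kb + √(Kb² + 4·Kb·C₀))/2 = 6.03 × 10^-3 M
pOH = −log(6.03 × 10^-3) = 2.22; pH = 14.00 − 2.22 = 11.78

pH = 11.78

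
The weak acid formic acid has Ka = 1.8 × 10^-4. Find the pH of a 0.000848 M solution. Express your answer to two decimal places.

HCOOH ⇌ HCOO- + H+
Ka = [H+]²/(0.000848 − [H+]) = 1.8 × 10^-4
The 5% rule fails; solving [H+]² + Ka·[H+] − Ka·C₀ = 0 exactly:
[H+] = [−0.00018 + √(0.00018² + 6.11e-07)]/2 = 3.11 × 10^-4 M
pH = −log(3.11 × 10^-4) = 3.51

pH = 3.51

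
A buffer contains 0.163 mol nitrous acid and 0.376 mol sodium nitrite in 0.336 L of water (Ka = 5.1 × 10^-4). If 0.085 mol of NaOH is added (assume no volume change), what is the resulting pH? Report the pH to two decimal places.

pH = 4.06

After neutralization: n(HNO2) = 0.078 mol, n(NO2-) = 0.461 mol.
pKa = −log(5.1 × 10^-4) = 3.292
pH = pKa + log(n_NO2-/n_HNO2) = 3.292 + log(0.461/0.078) = 3.292 + (+0.772)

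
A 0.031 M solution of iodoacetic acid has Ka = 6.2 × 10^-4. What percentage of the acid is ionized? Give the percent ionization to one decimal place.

ICH2COOH ⇌ ICH2COO- + H+; let x = [H+] at equilibrium.
Solve x² + 0.00062x − 1.92e-05 = 0 → x = 4.09 × 10^-3 M
% ionization = x/C₀ × 100% = 4.09 × 10^-3/0.031 × 100% = 13.2%

13.2%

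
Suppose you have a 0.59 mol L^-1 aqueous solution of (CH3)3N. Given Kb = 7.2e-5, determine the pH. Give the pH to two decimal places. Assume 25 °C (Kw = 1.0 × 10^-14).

pH = 11.81

(CH3)3N + H2O ⇌ (CH3)3NH+ + OH-
From the ICE table, Kb = [OH-]²/(0.59 − [OH-]) = 7.2 × 10^-5.
Assume [OH-] ≪ 0.59: [OH-] ≈ √(7.2 × 10^-5 × 0.59) = 6.52 × 10^-3 M
pOH = −log(6.52 × 10^-3) = 2.19; pH = 14.00 − 2.19 = 11.81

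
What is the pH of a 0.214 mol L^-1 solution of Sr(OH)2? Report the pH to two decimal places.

pH = 13.63

Sr(OH)2 is a strong base (each formula unit releases 2 OH-); [OH-] = 0.428 M.
pOH = -log(0.428) = 0.37
pH = 14.00 - 0.37 = 13.63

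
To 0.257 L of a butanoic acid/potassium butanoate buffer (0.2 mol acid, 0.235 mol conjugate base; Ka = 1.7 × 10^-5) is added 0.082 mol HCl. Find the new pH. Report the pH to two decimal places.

After neutralization: n(CH3(CH2)2COOH) = 0.282 mol, n(CH3(CH2)2COO-) = 0.153 mol.
pKa = −log(1.7 × 10^-5) = 4.770
Henderson–Hasselbalch with mole ratio 0.153/0.282: pH = 4.770 + (-0.266)

pH = 4.50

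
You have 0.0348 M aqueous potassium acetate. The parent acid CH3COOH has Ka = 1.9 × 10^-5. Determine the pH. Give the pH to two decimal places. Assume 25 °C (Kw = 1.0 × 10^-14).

pH = 8.63

CH3COO- is the conjugate base of the weak acid CH3COOH.
Kb = Kw/Ka = 1.0×10^-14 / 1.9 × 10^-5 = 5.26 × 10^-10
From the ICE table, Kb = [OH-]²/(0.0348 − [OH-]) = 5.26 × 10^-10.
Neglecting [OH-] in the denominator: [OH-] = √(5.26 × 10^-10 × 0.0348) = 4.28 × 10^-6 M
pOH = −log(4.28 × 10^-6) = 5.37; pH = 14.00 − 5.37 = 8.63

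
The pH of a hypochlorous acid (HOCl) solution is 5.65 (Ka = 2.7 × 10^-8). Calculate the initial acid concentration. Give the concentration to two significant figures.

[H+] = 10^(-5.65) = 2.24 × 10^-6 M = x
Ka = x²/(C₀ − x) ⇒ C₀ = x + x²/Ka
C₀ = 2.24 × 10^-6 + (2.24 × 10^-6)²/(2.7 × 10^-8) = 1.88 × 10^-4 M

C₀ = 1.9 × 10^-4 M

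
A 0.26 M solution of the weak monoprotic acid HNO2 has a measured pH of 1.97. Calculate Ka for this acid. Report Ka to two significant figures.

[H+] = 10^(-1.97) = 1.07 × 10^-2 M
At equilibrium [HA] = 0.26 − 1.07 × 10^-2 = 2.49 × 10^-1 M
Ka = [H+][A-]/[HA] = (1.07 × 10^-2)² / 2.49 × 10^-1 = 4.6 × 10^-4

Ka = 4.6 × 10^-4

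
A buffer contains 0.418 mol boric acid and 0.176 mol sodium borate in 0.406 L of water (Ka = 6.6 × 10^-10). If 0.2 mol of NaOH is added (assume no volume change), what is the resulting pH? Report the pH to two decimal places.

OH- converts B(OH)3 to B(OH)4-: B(OH)3 → 0.218 mol, B(OH)4- → 0.376 mol.
pKa = −log(6.6 × 10^-10) = 9.180
Henderson–Hasselbalch with mole ratio 0.376/0.218: pH = 9.180 + (+0.237)

pH = 9.42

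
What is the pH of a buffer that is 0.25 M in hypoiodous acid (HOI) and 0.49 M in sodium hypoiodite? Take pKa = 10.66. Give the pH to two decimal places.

pH = 10.95

Using pH = pKa + log([base]/[acid]) with [base]/[acid] = 0.49/0.25:
pH = 10.66 + (+0.292) = 10.95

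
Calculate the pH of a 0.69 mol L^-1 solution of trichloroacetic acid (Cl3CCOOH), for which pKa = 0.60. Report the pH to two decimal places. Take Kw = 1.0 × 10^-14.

pH = 0.51

Cl3CCOOH ⇌ Cl3CCOO- + H+
Ka = 10^(−0.60) = 2.51 × 10^-1
Let x = [H+] at equilibrium. Ka = x²/(0.69 − x).
Here C₀/Ka ≈ 2.75, so the small-x approximation fails. Use the quadratic:
x = (−Ka + √(Ka² + 4·Ka·C₀))/2 = 3.09 × 10^-1 M
pH = −log(3.09 × 10^-1) = 0.51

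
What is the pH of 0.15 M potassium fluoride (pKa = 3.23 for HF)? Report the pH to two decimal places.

pH = 8.20

F- is the conjugate base of the weak acid HF.
Ka = 10^(−3.23) = 5.89 × 10^-4
Kb = Kw/Ka = 1.0×10^-14 / 5.89 × 10^-4 = 1.70 × 10^-11
Let x = [OH-] at equilibrium. Kb = x²/(0.15 − x).
Neglecting x in the denominator: x = √(1.70 × 10^-11 × 0.15) = 1.60 × 10^-6 M
Check: 0.0011% ionized — well under 5%, approximation valid.
pOH = 5.80, so pH = 14.00 − pOH = 8.20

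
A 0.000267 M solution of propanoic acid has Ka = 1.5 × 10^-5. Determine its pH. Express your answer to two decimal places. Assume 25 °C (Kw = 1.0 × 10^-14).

pH = 4.25

CH3CH2COOH ⇌ CH3CH2COO- + H+
Let x = [H+] at equilibrium. Ka = x²/(0.000267 − x).
x is not negligible relative to C₀; solve x² + 1.5e-05·x − 4.01e-09 = 0.
x = [−1.5e-05 + √(1.5e-05² + 1.6e-08)]/2 = 5.62 × 10^-5 M
pH = −log[H+] = −log(5.62 × 10^-5) = 4.25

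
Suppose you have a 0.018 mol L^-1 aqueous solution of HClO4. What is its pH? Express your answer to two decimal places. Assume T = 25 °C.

pH = 1.74

HClO4 is a strong acid and dissociates completely, so [H+] = 0.018 M.
pH = -log(0.018) = 1.74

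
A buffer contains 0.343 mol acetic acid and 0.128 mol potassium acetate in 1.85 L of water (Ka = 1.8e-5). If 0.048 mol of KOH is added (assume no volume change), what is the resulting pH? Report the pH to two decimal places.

pH = 4.52

After neutralization: n(CH3COOH) = 0.295 mol, n(CH3COO-) = 0.176 mol.
pKa = −log(1.8 × 10^-5) = 4.745
Henderson–Hasselbalch with mole ratio 0.176/0.295: pH = 4.745 + (-0.224)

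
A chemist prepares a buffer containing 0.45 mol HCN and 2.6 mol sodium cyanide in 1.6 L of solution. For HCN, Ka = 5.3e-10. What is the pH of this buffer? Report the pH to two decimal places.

pKa = −log(5.3 × 10^-10) = 9.276
pH = pKa + log([A⁻]/[HA]) = 9.276 + log(2.6/0.45)
pH = 9.276 + (+0.762) = 10.04

pH = 10.04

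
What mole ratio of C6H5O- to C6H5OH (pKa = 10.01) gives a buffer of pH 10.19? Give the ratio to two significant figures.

pH = pKa + log(r) ⇒ log(r) = 10.19 − 10.01 = +0.18
r = [C6H5O-]/[C6H5OH] = 10^(+0.18) = 1.51

ratio = 1.5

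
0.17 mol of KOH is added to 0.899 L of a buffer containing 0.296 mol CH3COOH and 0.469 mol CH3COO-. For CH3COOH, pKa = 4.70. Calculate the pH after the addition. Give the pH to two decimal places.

OH- converts CH3COOH to CH3COO-: CH3COOH → 0.126 mol, CH3COO- → 0.639 mol.
pH = pKa + log(n_CH3COO-/n_CH3COOH) = 4.70 + log(0.639/0.126) = 4.70 + (+0.705)

pH = 5.41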